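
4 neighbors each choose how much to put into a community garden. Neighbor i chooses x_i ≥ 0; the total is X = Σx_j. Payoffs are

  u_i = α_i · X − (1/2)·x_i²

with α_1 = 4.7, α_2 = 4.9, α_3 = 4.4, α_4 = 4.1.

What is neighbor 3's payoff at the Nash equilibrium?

Neighbor i's FOC: ∂u_i/∂x_i = α_i − x_i = 0, so x_i* = α_i.
NE contributions = (4.7, 4.9, 4.4, 4.1); X = 18.1.
u_3 = α_3·X − ½·(x_3)² = 4.4·18.1 − ½·4.4² = 69.96.

69.96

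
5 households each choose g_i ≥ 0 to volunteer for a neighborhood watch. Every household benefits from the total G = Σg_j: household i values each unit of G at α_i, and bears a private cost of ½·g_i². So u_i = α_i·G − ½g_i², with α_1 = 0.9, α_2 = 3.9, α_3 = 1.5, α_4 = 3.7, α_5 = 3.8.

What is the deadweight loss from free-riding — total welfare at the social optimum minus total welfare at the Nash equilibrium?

Household i's FOC: ∂u_i/∂g_i = α_i − g_i = 0, so g_i* = α_i.
NE contributions = (0.9, 3.9, 1.5, 3.7, 3.8); G = 13.8.
W^NE = (Σα)·G − ½Σα_i² = 13.8² − ½·46.4 = 167.24.
Planner sets g_i = Σα_j = 13.8 for every i, so G^SO = 5·13.8 = 69.
W^SO = (Σα)·G^SO − ½·5·(Σα)² = (5/2)·13.8² = 476.1.
Deadweight loss = W^SO − W^NE = 308.86.

308.86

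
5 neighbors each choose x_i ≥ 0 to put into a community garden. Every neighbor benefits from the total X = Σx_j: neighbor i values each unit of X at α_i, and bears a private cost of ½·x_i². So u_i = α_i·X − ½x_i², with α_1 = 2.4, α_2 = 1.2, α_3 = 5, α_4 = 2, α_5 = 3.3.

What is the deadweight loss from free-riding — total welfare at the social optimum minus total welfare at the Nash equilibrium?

Neighbor i's FOC: ∂u_i/∂x_i = α_i − x_i = 0, so x_i* = α_i.
NE contributions = (2.4, 1.2, 5, 2, 3.3); X = 13.9.
W^NE = (Σα)·X − ½Σα_i² = 13.9² − ½·47.09 = 169.665.
Planner sets x_i = Σα_j = 13.9 for every i, so X^SO = 5·13.9 = 69.5.
W^SO = (Σα)·X^SO − ½·5·(Σα)² = (5/2)·13.9² = 483.025.
Deadweight loss = W^SO − W^NE = 313.36.

313.36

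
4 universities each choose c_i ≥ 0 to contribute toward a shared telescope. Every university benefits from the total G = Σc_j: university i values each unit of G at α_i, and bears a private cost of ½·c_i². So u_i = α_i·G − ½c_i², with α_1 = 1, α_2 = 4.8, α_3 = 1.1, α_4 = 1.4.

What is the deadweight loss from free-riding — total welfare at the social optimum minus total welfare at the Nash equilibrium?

82.495

University i's FOC: ∂u_i/∂c_i = α_i − c_i = 0, so c_i* = α_i.
NE contributions = (1, 4.8, 1.1, 1.4); G = 8.3.
W^NE = (Σα)·G − ½Σα_i² = 8.3² − ½·27.21 = 55.285.
Planner sets c_i = Σα_j = 8.3 for every i, so G^SO = 4·8.3 = 33.2.
W^SO = (Σα)·G^SO − ½·4·(Σα)² = (4/2)·8.3² = 137.78.
Deadweight loss = W^SO − W^NE = 82.495.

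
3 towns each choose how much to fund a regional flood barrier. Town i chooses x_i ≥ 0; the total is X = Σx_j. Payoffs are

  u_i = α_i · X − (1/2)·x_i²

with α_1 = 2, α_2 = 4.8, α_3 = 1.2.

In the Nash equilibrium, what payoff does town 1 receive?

14

Town i's FOC: ∂u_i/∂x_i = α_i − x_i = 0, so x_i* = α_i.
NE contributions = (2, 4.8, 1.2); X = 8.
u_1 = α_1·X − ½·(x_1)² = 2·8 − ½·2² = 14.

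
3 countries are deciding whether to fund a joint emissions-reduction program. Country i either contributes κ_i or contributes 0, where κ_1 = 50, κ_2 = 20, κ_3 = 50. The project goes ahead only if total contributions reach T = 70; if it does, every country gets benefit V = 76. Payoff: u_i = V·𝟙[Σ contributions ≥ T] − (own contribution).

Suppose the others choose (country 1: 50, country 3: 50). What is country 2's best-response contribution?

0

Others' total = 100 ≥ 70; contributing adds cost 20 for no extra benefit.
Best response: 0.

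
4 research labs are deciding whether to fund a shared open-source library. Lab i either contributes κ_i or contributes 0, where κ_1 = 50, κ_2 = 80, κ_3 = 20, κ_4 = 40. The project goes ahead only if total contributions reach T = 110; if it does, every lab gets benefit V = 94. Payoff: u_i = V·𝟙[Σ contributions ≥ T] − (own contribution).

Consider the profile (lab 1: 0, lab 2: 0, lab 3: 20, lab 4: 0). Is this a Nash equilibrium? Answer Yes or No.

No

Total = 20 < 110: not provided.
Lab 1 (pledges 0, payoff 0): pledging 50 → total 70, payoff -50. No gain.
Lab 2 (pledges 0, payoff 0): pledging 80 → total 100, payoff -80. No gain.
Lab 3 (pledges 20, payoff -20): dropping to 0 → total 0, payoff 0. Profitable deviation.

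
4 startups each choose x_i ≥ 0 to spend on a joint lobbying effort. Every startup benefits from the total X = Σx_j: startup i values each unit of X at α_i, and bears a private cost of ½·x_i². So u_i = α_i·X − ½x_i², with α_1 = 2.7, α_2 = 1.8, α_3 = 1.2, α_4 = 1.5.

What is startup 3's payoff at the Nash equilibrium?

Startup i's FOC: ∂u_i/∂x_i = α_i − x_i = 0, so x_i* = α_i.
NE contributions = (2.7, 1.8, 1.2, 1.5); X = 7.2.
u_3 = α_3·X − ½·(x_3)² = 1.2·7.2 − ½·1.2² = 7.92.

7.92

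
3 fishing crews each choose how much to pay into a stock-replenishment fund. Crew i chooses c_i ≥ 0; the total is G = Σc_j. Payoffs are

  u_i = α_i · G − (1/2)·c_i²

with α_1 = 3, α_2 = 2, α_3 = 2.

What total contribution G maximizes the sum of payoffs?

21

Planner FOC: ∂(Σu_j)/∂c_i = (Σα_j) − c_i = 0, so c_i^SO = Σα_j = 7 for every i; G^SO = 21.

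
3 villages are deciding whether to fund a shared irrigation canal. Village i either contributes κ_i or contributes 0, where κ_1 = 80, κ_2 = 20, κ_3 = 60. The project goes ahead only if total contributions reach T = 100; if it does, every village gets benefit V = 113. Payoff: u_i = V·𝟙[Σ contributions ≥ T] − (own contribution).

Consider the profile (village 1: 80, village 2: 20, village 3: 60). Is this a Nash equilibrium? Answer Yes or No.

Total = 160 ≥ 100: provided.
Village 1 (pledges 80, payoff 33): dropping to 0 → total 80, payoff 0. No gain.
Village 2 (pledges 20, payoff 93): dropping to 0 → total 140, payoff 113. Profitable deviation.

No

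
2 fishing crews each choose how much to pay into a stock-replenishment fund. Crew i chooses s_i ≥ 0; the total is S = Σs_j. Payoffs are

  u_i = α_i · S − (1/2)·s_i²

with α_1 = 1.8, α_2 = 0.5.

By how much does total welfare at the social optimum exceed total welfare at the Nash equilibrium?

Crew i's FOC: ∂u_i/∂s_i = α_i − s_i = 0, so s_i* = α_i.
NE contributions = (1.8, 0.5); S = 2.3.
W^NE = (Σα)·S − ½Σα_i² = 2.3² − ½·3.49 = 3.545.
Planner sets s_i = Σα_j = 2.3 for every i, so S^SO = 2·2.3 = 4.6.
W^SO = (Σα)·S^SO − ½·2·(Σα)² = (2/2)·2.3² = 5.29.
Deadweight loss = W^SO − W^NE = 1.745.

1.745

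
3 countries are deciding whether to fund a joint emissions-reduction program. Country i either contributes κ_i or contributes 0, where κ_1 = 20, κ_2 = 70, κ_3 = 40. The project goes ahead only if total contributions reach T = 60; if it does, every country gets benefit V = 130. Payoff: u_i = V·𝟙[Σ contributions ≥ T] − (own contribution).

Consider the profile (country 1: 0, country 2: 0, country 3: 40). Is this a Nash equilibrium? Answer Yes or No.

Total = 40 < 60: not provided.
Country 1 (pledges 0, payoff 0): pledging 20 → total 60, payoff 110. Profitable deviation.

No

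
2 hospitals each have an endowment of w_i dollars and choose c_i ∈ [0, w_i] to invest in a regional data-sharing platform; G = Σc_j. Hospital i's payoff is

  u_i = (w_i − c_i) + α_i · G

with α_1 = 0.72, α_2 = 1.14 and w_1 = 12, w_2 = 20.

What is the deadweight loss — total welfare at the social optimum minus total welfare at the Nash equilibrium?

∂u_i/∂c_i = α_i − 1, so hospital i contributes w_i if α_i > 1, else 0.
α_i > 1 for i ∈ {2}; NE contributions (0, 20), G = 20.
W^NE = Σw_i − G^NE + (Σα_i)·G^NE = 32 + 0.86·20 = 49.2.
Planner: ∂(Σu_j)/∂c_i = Σα_j − 1 = 0.86 > 0, so everyone contributes w_i; G^SO = 32, W^SO = 32 + 0.86·32 = 59.52.
Deadweight loss = 10.32.

10.32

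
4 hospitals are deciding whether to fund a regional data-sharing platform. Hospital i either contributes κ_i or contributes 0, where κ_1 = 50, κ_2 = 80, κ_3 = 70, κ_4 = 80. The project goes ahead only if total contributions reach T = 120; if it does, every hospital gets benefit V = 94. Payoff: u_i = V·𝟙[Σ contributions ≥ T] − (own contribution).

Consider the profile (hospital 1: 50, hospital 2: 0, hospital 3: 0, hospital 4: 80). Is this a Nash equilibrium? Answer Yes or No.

Total = 130 ≥ 120: provided.
Hospital 1 (pledges 50, payoff 44): dropping to 0 → total 80, payoff 0. No gain.
Hospital 2 (pledges 0, payoff 94): pledging 80 → total 210, payoff 14. No gain.
Hospital 3 (pledges 0, payoff 94): pledging 70 → total 200, payoff 24. No gain.
Hospital 4 (pledges 80, payoff 14): dropping to 0 → total 50, payoff 0. No gain.

Yes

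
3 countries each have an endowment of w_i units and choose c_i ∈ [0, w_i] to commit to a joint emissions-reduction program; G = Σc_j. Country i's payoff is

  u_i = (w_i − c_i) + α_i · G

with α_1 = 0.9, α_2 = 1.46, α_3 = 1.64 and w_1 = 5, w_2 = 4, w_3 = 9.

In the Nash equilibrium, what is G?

∂u_i/∂c_i = α_i − 1, so country i contributes w_i if α_i > 1, else 0.
α_i > 1 for i ∈ {2, 3}; NE contributions (0, 4, 9), G = 13.

13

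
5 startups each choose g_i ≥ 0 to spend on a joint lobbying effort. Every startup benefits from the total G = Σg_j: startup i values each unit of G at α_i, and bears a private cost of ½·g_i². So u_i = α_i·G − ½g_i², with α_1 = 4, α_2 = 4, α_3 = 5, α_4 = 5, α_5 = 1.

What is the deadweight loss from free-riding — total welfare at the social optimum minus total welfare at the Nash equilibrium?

Startup i's FOC: ∂u_i/∂g_i = α_i − g_i = 0, so g_i* = α_i.
NE contributions = (4, 4, 5, 5, 1); G = 19.
W^NE = (Σα)·G − ½Σα_i² = 19² − ½·83 = 319.5.
Planner sets g_i = Σα_j = 19 for every i, so G^SO = 5·19 = 95.
W^SO = (Σα)·G^SO − ½·5·(Σα)² = (5/2)·19² = 902.5.
Deadweight loss = W^SO − W^NE = 583.

583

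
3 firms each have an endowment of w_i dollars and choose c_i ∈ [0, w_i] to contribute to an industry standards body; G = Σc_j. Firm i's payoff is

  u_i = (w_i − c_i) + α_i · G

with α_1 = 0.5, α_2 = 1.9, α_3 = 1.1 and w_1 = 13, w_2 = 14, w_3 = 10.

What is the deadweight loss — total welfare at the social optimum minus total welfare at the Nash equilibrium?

32.5

∂u_i/∂c_i = α_i − 1, so firm i contributes w_i if α_i > 1, else 0.
α_i > 1 for i ∈ {2, 3}; NE contributions (0, 14, 10), G = 24.
W^NE = Σw_i − G^NE + (Σα_i)·G^NE = 37 + 2.5·24 = 97.
Planner: ∂(Σu_j)/∂c_i = Σα_j − 1 = 2.5 > 0, so everyone contributes w_i; G^SO = 37, W^SO = 37 + 2.5·37 = 129.5.
Deadweight loss = 32.5.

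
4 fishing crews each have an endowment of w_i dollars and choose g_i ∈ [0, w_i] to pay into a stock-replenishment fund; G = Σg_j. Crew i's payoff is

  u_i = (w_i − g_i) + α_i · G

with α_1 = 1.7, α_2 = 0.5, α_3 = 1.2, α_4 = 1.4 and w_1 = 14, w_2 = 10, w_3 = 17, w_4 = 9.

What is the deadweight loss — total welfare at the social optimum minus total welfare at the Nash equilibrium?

∂u_i/∂g_i = α_i − 1, so crew i contributes w_i if α_i > 1, else 0.
α_i > 1 for i ∈ {1, 3, 4}; NE contributions (14, 0, 17, 9), G = 40.
W^NE = Σw_i − G^NE + (Σα_i)·G^NE = 50 + 3.8·40 = 202.
Planner: ∂(Σu_j)/∂g_i = Σα_j − 1 = 3.8 > 0, so everyone contributes w_i; G^SO = 50, W^SO = 50 + 3.8·50 = 240.
Deadweight loss = 38.

38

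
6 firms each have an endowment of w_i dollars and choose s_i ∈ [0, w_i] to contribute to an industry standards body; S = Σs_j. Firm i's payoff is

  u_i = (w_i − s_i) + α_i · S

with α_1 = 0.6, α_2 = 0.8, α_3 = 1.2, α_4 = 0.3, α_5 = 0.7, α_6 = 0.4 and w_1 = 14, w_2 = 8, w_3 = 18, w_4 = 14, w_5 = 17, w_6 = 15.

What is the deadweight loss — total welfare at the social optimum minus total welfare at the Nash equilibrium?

204

∂u_i/∂s_i = α_i − 1, so firm i contributes w_i if α_i > 1, else 0.
α_i > 1 for i ∈ {3}; NE contributions (0, 0, 18, 0, 0, 0), S = 18.
W^NE = Σw_i − S^NE + (Σα_i)·S^NE = 86 + 3·18 = 140.
Planner: ∂(Σu_j)/∂s_i = Σα_j − 1 = 3 > 0, so everyone contributes w_i; S^SO = 86, W^SO = 86 + 3·86 = 344.
Deadweight loss = 204.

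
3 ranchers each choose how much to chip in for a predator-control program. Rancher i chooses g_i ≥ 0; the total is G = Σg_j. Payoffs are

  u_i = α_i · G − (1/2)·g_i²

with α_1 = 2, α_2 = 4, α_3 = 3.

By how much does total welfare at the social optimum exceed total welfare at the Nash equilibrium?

55

Rancher i's FOC: ∂u_i/∂g_i = α_i − g_i = 0, so g_i* = α_i.
NE contributions = (2, 4, 3); G = 9.
W^NE = (Σα)·G − ½Σα_i² = 9² − ½·29 = 66.5.
Planner sets g_i = Σα_j = 9 for every i, so G^SO = 3·9 = 27.
W^SO = (Σα)·G^SO − ½·3·(Σα)² = (3/2)·9² = 121.5.
Deadweight loss = W^SO − W^NE = 55.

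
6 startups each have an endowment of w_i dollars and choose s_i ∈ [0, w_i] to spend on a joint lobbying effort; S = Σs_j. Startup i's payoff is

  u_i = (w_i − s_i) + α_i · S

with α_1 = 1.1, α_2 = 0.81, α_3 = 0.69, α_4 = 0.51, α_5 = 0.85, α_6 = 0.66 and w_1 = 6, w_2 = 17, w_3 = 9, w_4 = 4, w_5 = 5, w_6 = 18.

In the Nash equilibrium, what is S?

∂u_i/∂s_i = α_i − 1, so startup i contributes w_i if α_i > 1, else 0.
α_i > 1 for i ∈ {1}; NE contributions (6, 0, 0, 0, 0, 0), S = 6.

6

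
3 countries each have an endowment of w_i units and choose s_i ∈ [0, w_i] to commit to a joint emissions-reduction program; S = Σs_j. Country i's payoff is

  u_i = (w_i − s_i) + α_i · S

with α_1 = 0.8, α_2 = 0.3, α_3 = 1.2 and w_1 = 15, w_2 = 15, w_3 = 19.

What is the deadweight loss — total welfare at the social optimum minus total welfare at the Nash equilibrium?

∂u_i/∂s_i = α_i − 1, so country i contributes w_i if α_i > 1, else 0.
α_i > 1 for i ∈ {3}; NE contributions (0, 0, 19), S = 19.
W^NE = Σw_i − S^NE + (Σα_i)·S^NE = 49 + 1.3·19 = 73.7.
Planner: ∂(Σu_j)/∂s_i = Σα_j − 1 = 1.3 > 0, so everyone contributes w_i; S^SO = 49, W^SO = 49 + 1.3·49 = 112.7.
Deadweight loss = 39.

39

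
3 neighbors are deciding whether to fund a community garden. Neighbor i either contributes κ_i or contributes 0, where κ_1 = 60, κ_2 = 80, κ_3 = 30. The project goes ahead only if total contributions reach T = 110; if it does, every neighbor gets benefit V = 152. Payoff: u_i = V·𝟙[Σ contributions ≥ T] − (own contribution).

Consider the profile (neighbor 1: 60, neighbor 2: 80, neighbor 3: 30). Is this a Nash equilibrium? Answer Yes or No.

Total = 170 ≥ 110: provided.
Neighbor 1 (pledges 60, payoff 92): dropping to 0 → total 110, payoff 152. Profitable deviation.

No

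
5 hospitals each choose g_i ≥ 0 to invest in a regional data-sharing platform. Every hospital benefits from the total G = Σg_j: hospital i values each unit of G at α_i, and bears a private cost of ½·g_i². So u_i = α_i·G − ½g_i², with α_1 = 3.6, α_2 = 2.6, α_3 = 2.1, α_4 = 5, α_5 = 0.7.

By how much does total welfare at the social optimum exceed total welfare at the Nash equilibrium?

318.81

Hospital i's FOC: ∂u_i/∂g_i = α_i − g_i = 0, so g_i* = α_i.
NE contributions = (3.6, 2.6, 2.1, 5, 0.7); G = 14.
W^NE = (Σα)·G − ½Σα_i² = 14² − ½·49.62 = 171.19.
Planner sets g_i = Σα_j = 14 for every i, so G^SO = 5·14 = 70.
W^SO = (Σα)·G^SO − ½·5·(Σα)² = (5/2)·14² = 490.
Deadweight loss = W^SO − W^NE = 318.81.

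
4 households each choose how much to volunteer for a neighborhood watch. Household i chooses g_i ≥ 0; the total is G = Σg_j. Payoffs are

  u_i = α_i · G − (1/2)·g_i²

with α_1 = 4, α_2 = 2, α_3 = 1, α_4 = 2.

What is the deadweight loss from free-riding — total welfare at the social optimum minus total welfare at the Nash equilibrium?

93.5

Household i's FOC: ∂u_i/∂g_i = α_i − g_i = 0, so g_i* = α_i.
NE contributions = (4, 2, 1, 2); G = 9.
W^NE = (Σα)·G − ½Σα_i² = 9² − ½·25 = 68.5.
Planner sets g_i = Σα_j = 9 for every i, so G^SO = 4·9 = 36.
W^SO = (Σα)·G^SO − ½·4·(Σα)² = (4/2)·9² = 162.
Deadweight loss = W^SO − W^NE = 93.5.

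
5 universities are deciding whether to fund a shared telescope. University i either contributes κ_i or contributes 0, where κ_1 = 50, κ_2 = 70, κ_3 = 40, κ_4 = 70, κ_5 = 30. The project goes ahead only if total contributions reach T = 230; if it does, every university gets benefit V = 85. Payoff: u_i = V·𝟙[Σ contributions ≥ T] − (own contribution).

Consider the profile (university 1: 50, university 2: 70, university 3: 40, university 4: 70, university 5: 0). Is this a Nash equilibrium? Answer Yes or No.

Total = 230 ≥ 230: provided.
University 1 (pledges 50, payoff 35): dropping to 0 → total 180, payoff 0. No gain.
University 2 (pledges 70, payoff 15): dropping to 0 → total 160, payoff 0. No gain.
University 3 (pledges 40, payoff 45): dropping to 0 → total 190, payoff 0. No gain.
University 4 (pledges 70, payoff 15): dropping to 0 → total 160, payoff 0. No gain.
University 5 (pledges 0, payoff 85): pledging 30 → total 260, payoff 55. No gain.

Yes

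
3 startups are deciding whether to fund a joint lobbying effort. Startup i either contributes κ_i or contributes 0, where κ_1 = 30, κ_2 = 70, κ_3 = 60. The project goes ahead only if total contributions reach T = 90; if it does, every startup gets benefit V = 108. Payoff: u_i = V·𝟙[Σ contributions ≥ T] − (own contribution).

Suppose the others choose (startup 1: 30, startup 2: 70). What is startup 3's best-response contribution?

0

Others' total = 100 ≥ 90; contributing adds cost 60 for no extra benefit.
Best response: 0.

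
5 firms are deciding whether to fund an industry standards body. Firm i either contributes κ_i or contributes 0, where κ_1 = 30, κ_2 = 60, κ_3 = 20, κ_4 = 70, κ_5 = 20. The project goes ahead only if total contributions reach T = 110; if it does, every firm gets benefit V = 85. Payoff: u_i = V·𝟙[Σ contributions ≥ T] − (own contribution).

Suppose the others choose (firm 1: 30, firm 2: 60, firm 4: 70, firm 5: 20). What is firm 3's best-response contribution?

Others' total = 180 ≥ 110; contributing adds cost 20 for no extra benefit.
Best response: 0.

0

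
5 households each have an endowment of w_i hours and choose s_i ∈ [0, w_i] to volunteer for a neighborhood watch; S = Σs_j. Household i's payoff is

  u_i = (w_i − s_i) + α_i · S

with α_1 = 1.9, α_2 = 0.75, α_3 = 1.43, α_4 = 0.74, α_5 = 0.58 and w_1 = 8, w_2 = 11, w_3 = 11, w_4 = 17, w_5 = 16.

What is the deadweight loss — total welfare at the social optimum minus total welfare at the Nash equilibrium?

∂u_i/∂s_i = α_i − 1, so household i contributes w_i if α_i > 1, else 0.
α_i > 1 for i ∈ {1, 3}; NE contributions (8, 0, 11, 0, 0), S = 19.
W^NE = Σw_i − S^NE + (Σα_i)·S^NE = 63 + 4.4·19 = 146.6.
Planner: ∂(Σu_j)/∂s_i = Σα_j − 1 = 4.4 > 0, so everyone contributes w_i; S^SO = 63, W^SO = 63 + 4.4·63 = 340.2.
Deadweight loss = 193.6.

193.6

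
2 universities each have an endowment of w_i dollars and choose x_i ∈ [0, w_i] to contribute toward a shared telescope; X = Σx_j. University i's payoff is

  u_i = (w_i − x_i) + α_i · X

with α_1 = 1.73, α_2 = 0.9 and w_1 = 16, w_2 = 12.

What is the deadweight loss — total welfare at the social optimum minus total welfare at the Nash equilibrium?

19.56

∂u_i/∂x_i = α_i − 1, so university i contributes w_i if α_i > 1, else 0.
α_i > 1 for i ∈ {1}; NE contributions (16, 0), X = 16.
W^NE = Σw_i − X^NE + (Σα_i)·X^NE = 28 + 1.63·16 = 54.08.
Planner: ∂(Σu_j)/∂x_i = Σα_j − 1 = 1.63 > 0, so everyone contributes w_i; X^SO = 28, W^SO = 28 + 1.63·28 = 73.64.
Deadweight loss = 19.56.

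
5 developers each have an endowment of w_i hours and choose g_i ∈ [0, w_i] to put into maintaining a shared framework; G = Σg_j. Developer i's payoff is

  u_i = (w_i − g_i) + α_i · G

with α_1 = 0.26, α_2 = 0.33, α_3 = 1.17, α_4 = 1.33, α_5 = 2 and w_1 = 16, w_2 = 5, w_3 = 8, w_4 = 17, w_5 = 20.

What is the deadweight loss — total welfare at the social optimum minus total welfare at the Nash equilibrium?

85.89

∂u_i/∂g_i = α_i − 1, so developer i contributes w_i if α_i > 1, else 0.
α_i > 1 for i ∈ {3, 4, 5}; NE contributions (0, 0, 8, 17, 20), G = 45.
W^NE = Σw_i − G^NE + (Σα_i)·G^NE = 66 + 4.09·45 = 250.05.
Planner: ∂(Σu_j)/∂g_i = Σα_j − 1 = 4.09 > 0, so everyone contributes w_i; G^SO = 66, W^SO = 66 + 4.09·66 = 335.94.
Deadweight loss = 85.89.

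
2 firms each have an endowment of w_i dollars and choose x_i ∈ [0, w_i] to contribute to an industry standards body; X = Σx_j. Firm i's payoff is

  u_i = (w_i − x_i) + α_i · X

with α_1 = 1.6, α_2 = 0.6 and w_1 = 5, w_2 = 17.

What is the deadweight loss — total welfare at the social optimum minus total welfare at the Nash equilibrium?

20.4

∂u_i/∂x_i = α_i − 1, so firm i contributes w_i if α_i > 1, else 0.
α_i > 1 for i ∈ {1}; NE contributions (5, 0), X = 5.
W^NE = Σw_i − X^NE + (Σα_i)·X^NE = 22 + 1.2·5 = 28.
Planner: ∂(Σu_j)/∂x_i = Σα_j − 1 = 1.2 > 0, so everyone contributes w_i; X^SO = 22, W^SO = 22 + 1.2·22 = 48.4.
Deadweight loss = 20.4.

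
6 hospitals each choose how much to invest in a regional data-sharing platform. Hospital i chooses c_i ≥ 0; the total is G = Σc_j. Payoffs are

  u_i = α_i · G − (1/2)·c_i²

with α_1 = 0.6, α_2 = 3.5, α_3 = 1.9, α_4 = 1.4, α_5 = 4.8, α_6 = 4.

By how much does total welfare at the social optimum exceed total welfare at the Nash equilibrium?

553.49

Hospital i's FOC: ∂u_i/∂c_i = α_i − c_i = 0, so c_i* = α_i.
NE contributions = (0.6, 3.5, 1.9, 1.4, 4.8, 4); G = 16.2.
W^NE = (Σα)·G − ½Σα_i² = 16.2² − ½·57.22 = 233.83.
Planner sets c_i = Σα_j = 16.2 for every i, so G^SO = 6·16.2 = 97.2.
W^SO = (Σα)·G^SO − ½·6·(Σα)² = (6/2)·16.2² = 787.32.
Deadweight loss = W^SO − W^NE = 553.49.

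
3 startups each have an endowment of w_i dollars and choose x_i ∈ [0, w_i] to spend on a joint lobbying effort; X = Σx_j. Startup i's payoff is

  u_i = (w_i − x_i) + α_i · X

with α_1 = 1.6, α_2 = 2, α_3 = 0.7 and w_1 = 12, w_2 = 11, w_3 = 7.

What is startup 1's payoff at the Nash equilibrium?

36.8

∂u_i/∂x_i = α_i − 1, so startup i contributes w_i if α_i > 1, else 0.
α_i > 1 for i ∈ {1, 2}; NE contributions (12, 11, 0), X = 23.
u_1 = (12 − 12) + 1.6·23 = 36.8.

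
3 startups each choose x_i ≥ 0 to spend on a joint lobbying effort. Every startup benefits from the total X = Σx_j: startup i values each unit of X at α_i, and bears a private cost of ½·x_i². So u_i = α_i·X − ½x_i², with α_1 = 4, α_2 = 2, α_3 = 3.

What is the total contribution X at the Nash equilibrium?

Startup i's FOC: ∂u_i/∂x_i = α_i − x_i = 0, so x_i* = α_i.
NE contributions = (4, 2, 3); X = 9.

9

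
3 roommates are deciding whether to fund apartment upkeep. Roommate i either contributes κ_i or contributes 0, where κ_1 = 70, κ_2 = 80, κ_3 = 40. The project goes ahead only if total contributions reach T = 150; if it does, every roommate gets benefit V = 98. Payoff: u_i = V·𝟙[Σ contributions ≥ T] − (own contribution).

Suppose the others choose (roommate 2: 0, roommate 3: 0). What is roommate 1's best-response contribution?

0

Others' total = 0. Even contributing 70 gives 70 < 150: no benefit either way.
Best response: 0.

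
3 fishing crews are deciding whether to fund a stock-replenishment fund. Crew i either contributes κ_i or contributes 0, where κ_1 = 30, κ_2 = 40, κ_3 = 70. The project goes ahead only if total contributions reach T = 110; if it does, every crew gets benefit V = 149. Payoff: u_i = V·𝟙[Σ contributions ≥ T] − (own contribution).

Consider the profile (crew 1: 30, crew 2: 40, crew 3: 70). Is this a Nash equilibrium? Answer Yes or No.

No

Total = 140 ≥ 110: provided.
Crew 1 (pledges 30, payoff 119): dropping to 0 → total 110, payoff 149. Profitable deviation.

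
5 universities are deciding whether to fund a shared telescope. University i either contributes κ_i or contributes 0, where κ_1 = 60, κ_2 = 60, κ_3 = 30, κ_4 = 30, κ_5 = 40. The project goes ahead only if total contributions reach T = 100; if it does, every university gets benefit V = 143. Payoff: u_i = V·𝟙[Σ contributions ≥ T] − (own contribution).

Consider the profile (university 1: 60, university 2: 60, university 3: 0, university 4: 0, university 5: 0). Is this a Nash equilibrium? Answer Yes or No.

Total = 120 ≥ 100: provided.
University 1 (pledges 60, payoff 83): dropping to 0 → total 60, payoff 0. No gain.
University 2 (pledges 60, payoff 83): dropping to 0 → total 60, payoff 0. No gain.
University 3 (pledges 0, payoff 143): pledging 30 → total 150, payoff 113. No gain.
University 4 (pledges 0, payoff 143): pledging 30 → total 150, payoff 113. No gain.
University 5 (pledges 0, payoff 143): pledging 40 → total 160, payoff 103. No gain.

Yes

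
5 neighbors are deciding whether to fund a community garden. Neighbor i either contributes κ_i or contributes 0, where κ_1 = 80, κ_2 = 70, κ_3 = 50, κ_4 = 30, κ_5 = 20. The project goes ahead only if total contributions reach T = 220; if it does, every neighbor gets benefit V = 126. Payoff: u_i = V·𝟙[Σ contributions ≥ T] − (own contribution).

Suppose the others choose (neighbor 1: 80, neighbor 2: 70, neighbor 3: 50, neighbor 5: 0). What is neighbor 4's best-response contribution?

30

Others' total = 200. Contributing 30 brings total to 230 ≥ 220: gain V − κ_4 = 96.
Best response: 30.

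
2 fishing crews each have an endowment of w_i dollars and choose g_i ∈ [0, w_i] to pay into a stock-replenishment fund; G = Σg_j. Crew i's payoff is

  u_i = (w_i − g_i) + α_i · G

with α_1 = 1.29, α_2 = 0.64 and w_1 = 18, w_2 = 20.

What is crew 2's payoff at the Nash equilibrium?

∂u_i/∂g_i = α_i − 1, so crew i contributes w_i if α_i > 1, else 0.
α_i > 1 for i ∈ {1}; NE contributions (18, 0), G = 18.
u_2 = (20 − 0) + 0.64·18 = 31.52.

31.52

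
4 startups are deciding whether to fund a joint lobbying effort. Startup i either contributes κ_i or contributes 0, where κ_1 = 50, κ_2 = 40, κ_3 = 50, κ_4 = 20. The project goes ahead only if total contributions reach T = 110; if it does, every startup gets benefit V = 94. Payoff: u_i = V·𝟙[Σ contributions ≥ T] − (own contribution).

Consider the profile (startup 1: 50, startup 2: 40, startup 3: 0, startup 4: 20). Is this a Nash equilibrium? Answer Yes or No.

Total = 110 ≥ 110: provided.
Startup 1 (pledges 50, payoff 44): dropping to 0 → total 60, payoff 0. No gain.
Startup 2 (pledges 40, payoff 54): dropping to 0 → total 70, payoff 0. No gain.
Startup 3 (pledges 0, payoff 94): pledging 50 → total 160, payoff 44. No gain.
Startup 4 (pledges 20, payoff 74): dropping to 0 → total 90, payoff 0. No gain.

Yes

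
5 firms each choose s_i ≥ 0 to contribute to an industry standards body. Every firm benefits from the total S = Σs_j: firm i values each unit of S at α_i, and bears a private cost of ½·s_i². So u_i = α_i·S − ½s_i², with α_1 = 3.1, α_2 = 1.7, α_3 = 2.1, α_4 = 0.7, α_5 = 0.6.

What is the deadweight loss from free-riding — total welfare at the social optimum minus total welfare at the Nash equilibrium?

Firm i's FOC: ∂u_i/∂s_i = α_i − s_i = 0, so s_i* = α_i.
NE contributions = (3.1, 1.7, 2.1, 0.7, 0.6); S = 8.2.
W^NE = (Σα)·S − ½Σα_i² = 8.2² − ½·17.76 = 58.36.
Planner sets s_i = Σα_j = 8.2 for every i, so S^SO = 5·8.2 = 41.
W^SO = (Σα)·S^SO − ½·5·(Σα)² = (5/2)·8.2² = 168.1.
Deadweight loss = W^SO − W^NE = 109.74.

109.74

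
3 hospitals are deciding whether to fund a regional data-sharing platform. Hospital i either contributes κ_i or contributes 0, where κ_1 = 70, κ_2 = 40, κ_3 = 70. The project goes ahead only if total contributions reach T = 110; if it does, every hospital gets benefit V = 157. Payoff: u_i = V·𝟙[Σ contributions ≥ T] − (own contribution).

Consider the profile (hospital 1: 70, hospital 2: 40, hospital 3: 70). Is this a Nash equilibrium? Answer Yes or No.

No

Total = 180 ≥ 110: provided.
Hospital 1 (pledges 70, payoff 87): dropping to 0 → total 110, payoff 157. Profitable deviation.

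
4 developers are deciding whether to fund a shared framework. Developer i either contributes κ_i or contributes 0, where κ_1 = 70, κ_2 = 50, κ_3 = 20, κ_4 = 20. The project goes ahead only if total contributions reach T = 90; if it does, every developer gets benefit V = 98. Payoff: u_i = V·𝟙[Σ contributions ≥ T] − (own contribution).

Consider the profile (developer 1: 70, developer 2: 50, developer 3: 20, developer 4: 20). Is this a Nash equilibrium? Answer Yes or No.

Total = 160 ≥ 90: provided.
Developer 1 (pledges 70, payoff 28): dropping to 0 → total 90, payoff 98. Profitable deviation.

No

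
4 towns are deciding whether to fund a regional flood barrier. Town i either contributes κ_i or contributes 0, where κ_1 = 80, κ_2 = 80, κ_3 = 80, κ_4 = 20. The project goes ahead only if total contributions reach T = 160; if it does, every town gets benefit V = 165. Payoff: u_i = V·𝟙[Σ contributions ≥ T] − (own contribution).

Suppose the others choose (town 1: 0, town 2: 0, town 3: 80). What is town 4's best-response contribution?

Others' total = 80. Even contributing 20 gives 100 < 160: no benefit either way.
Best response: 0.

0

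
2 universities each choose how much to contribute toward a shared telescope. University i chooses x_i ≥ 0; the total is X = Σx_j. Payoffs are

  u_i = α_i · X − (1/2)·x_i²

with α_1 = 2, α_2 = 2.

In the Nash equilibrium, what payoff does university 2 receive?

6

University i's FOC: ∂u_i/∂x_i = α_i − x_i = 0, so x_i* = α_i.
NE contributions = (2, 2); X = 4.
u_2 = α_2·X − ½·(x_2)² = 2·4 − ½·2² = 6.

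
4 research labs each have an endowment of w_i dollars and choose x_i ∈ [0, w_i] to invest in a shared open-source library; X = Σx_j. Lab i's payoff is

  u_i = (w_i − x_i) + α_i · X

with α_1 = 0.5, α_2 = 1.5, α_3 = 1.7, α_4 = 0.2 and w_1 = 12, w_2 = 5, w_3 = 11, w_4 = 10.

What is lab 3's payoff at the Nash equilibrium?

∂u_i/∂x_i = α_i − 1, so lab i contributes w_i if α_i > 1, else 0.
α_i > 1 for i ∈ {2, 3}; NE contributions (0, 5, 11, 0), X = 16.
u_3 = (11 − 11) + 1.7·16 = 27.2.

27.2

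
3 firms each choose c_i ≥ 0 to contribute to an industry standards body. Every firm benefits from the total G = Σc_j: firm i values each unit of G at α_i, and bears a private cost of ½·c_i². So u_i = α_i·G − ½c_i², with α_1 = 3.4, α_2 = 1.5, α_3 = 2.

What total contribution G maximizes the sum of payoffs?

Planner FOC: ∂(Σu_j)/∂c_i = (Σα_j) − c_i = 0, so c_i^SO = Σα_j = 6.9 for every i; G^SO = 20.7.

20.7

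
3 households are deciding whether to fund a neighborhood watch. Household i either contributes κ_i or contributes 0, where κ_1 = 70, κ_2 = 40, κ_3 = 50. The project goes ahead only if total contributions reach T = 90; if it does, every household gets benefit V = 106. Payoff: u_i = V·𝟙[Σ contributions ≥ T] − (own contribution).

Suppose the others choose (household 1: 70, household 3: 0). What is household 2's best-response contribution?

Others' total = 70. Contributing 40 brings total to 110 ≥ 90: gain V − κ_2 = 66.
Best response: 40.

40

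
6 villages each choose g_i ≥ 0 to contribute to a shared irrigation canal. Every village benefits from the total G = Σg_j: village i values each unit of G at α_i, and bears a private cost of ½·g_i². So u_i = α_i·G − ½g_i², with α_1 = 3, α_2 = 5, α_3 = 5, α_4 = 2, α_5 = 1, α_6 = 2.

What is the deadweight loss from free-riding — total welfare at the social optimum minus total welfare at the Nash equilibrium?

Village i's FOC: ∂u_i/∂g_i = α_i − g_i = 0, so g_i* = α_i.
NE contributions = (3, 5, 5, 2, 1, 2); G = 18.
W^NE = (Σα)·G − ½Σα_i² = 18² − ½·68 = 290.
Planner sets g_i = Σα_j = 18 for every i, so G^SO = 6·18 = 108.
W^SO = (Σα)·G^SO − ½·6·(Σα)² = (6/2)·18² = 972.
Deadweight loss = W^SO − W^NE = 682.

682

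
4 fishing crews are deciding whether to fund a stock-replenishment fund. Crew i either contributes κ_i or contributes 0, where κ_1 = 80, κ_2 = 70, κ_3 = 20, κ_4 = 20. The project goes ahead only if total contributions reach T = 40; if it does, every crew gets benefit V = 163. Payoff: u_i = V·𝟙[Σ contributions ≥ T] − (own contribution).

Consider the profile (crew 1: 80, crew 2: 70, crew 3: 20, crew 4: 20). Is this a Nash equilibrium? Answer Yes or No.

Total = 190 ≥ 40: provided.
Crew 1 (pledges 80, payoff 83): dropping to 0 → total 110, payoff 163. Profitable deviation.

No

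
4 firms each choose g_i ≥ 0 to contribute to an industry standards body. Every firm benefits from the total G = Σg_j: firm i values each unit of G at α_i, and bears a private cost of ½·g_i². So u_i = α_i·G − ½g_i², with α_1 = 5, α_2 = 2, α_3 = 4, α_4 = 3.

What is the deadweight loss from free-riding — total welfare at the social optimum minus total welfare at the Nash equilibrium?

Firm i's FOC: ∂u_i/∂g_i = α_i − g_i = 0, so g_i* = α_i.
NE contributions = (5, 2, 4, 3); G = 14.
W^NE = (Σα)·G − ½Σα_i² = 14² − ½·54 = 169.
Planner sets g_i = Σα_j = 14 for every i, so G^SO = 4·14 = 56.
W^SO = (Σα)·G^SO − ½·4·(Σα)² = (4/2)·14² = 392.
Deadweight loss = W^SO − W^NE = 223.

223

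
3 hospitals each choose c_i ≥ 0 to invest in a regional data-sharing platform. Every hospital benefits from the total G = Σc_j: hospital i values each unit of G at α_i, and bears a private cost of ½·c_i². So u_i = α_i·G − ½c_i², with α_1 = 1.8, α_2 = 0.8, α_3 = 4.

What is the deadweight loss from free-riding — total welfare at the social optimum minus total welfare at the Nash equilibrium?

31.72

Hospital i's FOC: ∂u_i/∂c_i = α_i − c_i = 0, so c_i* = α_i.
NE contributions = (1.8, 0.8, 4); G = 6.6.
W^NE = (Σα)·G − ½Σα_i² = 6.6² − ½·19.88 = 33.62.
Planner sets c_i = Σα_j = 6.6 for every i, so G^SO = 3·6.6 = 19.8.
W^SO = (Σα)·G^SO − ½·3·(Σα)² = (3/2)·6.6² = 65.34.
Deadweight loss = W^SO − W^NE = 31.72.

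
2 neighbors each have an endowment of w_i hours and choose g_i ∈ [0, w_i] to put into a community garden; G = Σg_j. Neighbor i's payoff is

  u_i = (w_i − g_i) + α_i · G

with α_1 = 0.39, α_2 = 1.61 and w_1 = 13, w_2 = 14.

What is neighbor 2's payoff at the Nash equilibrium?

∂u_i/∂g_i = α_i − 1, so neighbor i contributes w_i if α_i > 1, else 0.
α_i > 1 for i ∈ {2}; NE contributions (0, 14), G = 14.
u_2 = (14 − 14) + 1.61·14 = 22.54.

22.54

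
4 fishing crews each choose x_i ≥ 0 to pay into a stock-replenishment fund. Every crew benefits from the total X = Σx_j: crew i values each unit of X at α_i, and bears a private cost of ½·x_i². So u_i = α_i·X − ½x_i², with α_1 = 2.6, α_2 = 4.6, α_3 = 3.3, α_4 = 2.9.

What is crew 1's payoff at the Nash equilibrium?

Crew i's FOC: ∂u_i/∂x_i = α_i − x_i = 0, so x_i* = α_i.
NE contributions = (2.6, 4.6, 3.3, 2.9); X = 13.4.
u_1 = α_1·X − ½·(x_1)² = 2.6·13.4 − ½·2.6² = 31.46.

31.46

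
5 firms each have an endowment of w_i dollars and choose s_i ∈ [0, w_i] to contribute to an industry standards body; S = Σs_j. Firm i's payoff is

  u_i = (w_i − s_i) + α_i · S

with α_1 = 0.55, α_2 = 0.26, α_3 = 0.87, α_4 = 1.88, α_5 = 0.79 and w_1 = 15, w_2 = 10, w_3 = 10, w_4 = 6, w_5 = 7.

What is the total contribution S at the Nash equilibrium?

∂u_i/∂s_i = α_i − 1, so firm i contributes w_i if α_i > 1, else 0.
α_i > 1 for i ∈ {4}; NE contributions (0, 0, 0, 6, 0), S = 6.

6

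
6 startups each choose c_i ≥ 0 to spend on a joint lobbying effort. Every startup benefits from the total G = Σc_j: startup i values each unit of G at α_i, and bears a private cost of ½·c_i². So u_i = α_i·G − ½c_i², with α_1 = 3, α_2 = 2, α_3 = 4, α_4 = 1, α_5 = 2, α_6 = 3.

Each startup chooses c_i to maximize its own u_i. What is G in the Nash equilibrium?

15

Startup i's FOC: ∂u_i/∂c_i = α_i − c_i = 0, so c_i* = α_i.
NE contributions = (3, 2, 4, 1, 2, 3); G = 15.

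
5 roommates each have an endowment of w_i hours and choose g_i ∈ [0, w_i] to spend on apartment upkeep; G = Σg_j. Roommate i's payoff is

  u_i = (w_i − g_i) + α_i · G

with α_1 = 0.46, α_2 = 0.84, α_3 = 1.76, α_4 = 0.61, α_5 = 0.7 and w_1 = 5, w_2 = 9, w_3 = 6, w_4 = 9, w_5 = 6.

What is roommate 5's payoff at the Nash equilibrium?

10.2

∂u_i/∂g_i = α_i − 1, so roommate i contributes w_i if α_i > 1, else 0.
α_i > 1 for i ∈ {3}; NE contributions (0, 0, 6, 0, 0), G = 6.
u_5 = (6 − 0) + 0.7·6 = 10.2.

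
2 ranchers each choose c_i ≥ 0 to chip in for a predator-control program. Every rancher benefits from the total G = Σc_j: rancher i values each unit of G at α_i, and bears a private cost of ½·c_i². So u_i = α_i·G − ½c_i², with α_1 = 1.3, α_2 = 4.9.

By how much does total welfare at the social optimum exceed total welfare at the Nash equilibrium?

Rancher i's FOC: ∂u_i/∂c_i = α_i − c_i = 0, so c_i* = α_i.
NE contributions = (1.3, 4.9); G = 6.2.
W^NE = (Σα)·G − ½Σα_i² = 6.2² − ½·25.7 = 25.59.
Planner sets c_i = Σα_j = 6.2 for every i, so G^SO = 2·6.2 = 12.4.
W^SO = (Σα)·G^SO − ½·2·(Σα)² = (2/2)·6.2² = 38.44.
Deadweight loss = W^SO − W^NE = 12.85.

12.85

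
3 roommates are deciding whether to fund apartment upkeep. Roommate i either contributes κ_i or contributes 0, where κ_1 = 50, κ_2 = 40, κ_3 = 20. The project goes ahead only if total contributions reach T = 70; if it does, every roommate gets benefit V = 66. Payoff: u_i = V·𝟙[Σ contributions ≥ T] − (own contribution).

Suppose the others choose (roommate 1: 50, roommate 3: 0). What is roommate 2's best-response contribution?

40

Others' total = 50. Contributing 40 brings total to 90 ≥ 70: gain V − κ_2 = 26.
Best response: 40.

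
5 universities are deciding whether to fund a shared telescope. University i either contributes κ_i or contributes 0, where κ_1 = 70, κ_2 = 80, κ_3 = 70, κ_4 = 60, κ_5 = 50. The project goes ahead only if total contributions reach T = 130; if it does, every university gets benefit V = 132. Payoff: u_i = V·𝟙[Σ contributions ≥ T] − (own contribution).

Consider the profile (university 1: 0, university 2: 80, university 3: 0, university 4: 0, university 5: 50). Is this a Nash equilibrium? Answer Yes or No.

Yes

Total = 130 ≥ 130: provided.
University 1 (pledges 0, payoff 132): pledging 70 → total 200, payoff 62. No gain.
University 2 (pledges 80, payoff 52): dropping to 0 → total 50, payoff 0. No gain.
University 3 (pledges 0, payoff 132): pledging 70 → total 200, payoff 62. No gain.
University 4 (pledges 0, payoff 132): pledging 60 → total 190, payoff 72. No gain.
University 5 (pledges 50, payoff 82): dropping to 0 → total 80, payoff 0. No gain.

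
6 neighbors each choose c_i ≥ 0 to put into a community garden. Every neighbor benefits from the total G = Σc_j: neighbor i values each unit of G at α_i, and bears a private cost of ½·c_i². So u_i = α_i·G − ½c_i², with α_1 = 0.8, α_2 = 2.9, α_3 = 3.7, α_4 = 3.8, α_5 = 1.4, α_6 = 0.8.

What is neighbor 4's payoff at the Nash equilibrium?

Neighbor i's FOC: ∂u_i/∂c_i = α_i − c_i = 0, so c_i* = α_i.
NE contributions = (0.8, 2.9, 3.7, 3.8, 1.4, 0.8); G = 13.4.
u_4 = α_4·G − ½·(c_4)² = 3.8·13.4 − ½·3.8² = 43.7.

43.7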